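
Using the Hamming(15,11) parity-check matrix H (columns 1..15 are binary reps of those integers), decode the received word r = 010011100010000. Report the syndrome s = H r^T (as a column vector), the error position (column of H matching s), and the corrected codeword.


s = (1, 1, 0, 1)^T, error position = 13, corrected codeword c = 010011100010100

Compute s = H r^T mod 2 one row at a time:
  s_1 = 0 + 0 + 0 + 1 + 0 + 0 + 0 + 0 = 1 ≡ 1 (mod 2).
  s_2 = 0 + 1 + 1 + 1 + 0 + 0 + 0 + 0 = 3 ≡ 1 (mod 2).
  s_3 = 1 + 0 + 1 + 1 + 0 + 1 + 0 + 0 = 4 ≡ 0 (mod 2).
  s_4 = 0 + 0 + 1 + 1 + 0 + 1 + 0 + 0 = 3 ≡ 1 (mod 2).
s = (1, 1, 0, 1)^T — this equals column 13 of H (binary 1101), so error is at position 13.
Correct: flip bit 13 of r = 010011100010000 to get c = 010011100010100.


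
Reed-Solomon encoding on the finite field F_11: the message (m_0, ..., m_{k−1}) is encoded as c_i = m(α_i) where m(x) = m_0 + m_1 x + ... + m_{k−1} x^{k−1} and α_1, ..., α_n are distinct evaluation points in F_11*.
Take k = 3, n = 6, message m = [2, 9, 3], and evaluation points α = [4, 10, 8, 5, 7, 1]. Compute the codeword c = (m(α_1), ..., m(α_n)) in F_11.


c = [9, 7, 2, 1, 3, 3]

Message polynomial: m(x) = 2 + 9·x + 3·x^2 (mod 11).
For each evaluation point α_i, compute m(α_i) mod 11:
  α_1 = 4: Horner steps 3 → 10 → 9, so m(4) = 9.
  α_2 = 10: Horner steps 3 → 6 → 7, so m(10) = 7.
  α_3 = 8: Horner steps 3 → 0 → 2, so m(8) = 2.
  α_4 = 5: Horner steps 3 → 2 → 1, so m(5) = 1.
  α_5 = 7: Horner steps 3 → 8 → 3, so m(7) = 3.
  α_6 = 1: Horner steps 3 → 1 → 3, so m(1) = 3.
Codeword c = [9, 7, 2, 1, 3, 3] ∈ F_11^6.


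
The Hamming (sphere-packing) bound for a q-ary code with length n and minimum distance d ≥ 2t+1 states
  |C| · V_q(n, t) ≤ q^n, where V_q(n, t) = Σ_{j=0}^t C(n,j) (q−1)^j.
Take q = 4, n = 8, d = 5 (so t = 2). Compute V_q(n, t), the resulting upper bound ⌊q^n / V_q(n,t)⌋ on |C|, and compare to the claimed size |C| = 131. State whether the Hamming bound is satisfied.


V_q(n, t) = 277, q^n = 65536, Hamming bound = 236, |C| = 131 ≤ bound (satisfied).

Step 1: Compute V_q(n, t) = Σ_{j=0}^2 C(n, j) (q−1)^j.
  j = 0: C(8,0)·(3)^0 = 1·1 = 1.
  j = 1: C(8,1)·(3)^1 = 8·3 = 24.
  j = 2: C(8,2)·(3)^2 = 28·9 = 252.
  V_q(n, t) = 1 + 24 + 252 = 277.
Step 2: q^n = 4^8 = 65536.
Step 3: Hamming bound ⌊q^n / V_q(n,t)⌋ = ⌊65536/277⌋ = 236.
Step 4: Compare |C| = 131 to 236: satisfied.
The claimed |C| lies below the Hamming bound.


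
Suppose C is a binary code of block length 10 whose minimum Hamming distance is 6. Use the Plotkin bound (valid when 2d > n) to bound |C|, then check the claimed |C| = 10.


Plotkin bound M ≤ 6; given |C| = 10 > bound (violated).

Check applicability: 2d = 12, n = 10.
2d − n = 2 > 0, so Plotkin applies.
Compute d/(2d−n) = 6/2 ≈ 3.0000.
⌊d/(2d−n)⌋ = 3.
Plotkin bound: M ≤ 2·3 = 6.
Given |C| = 10, check: VIOLATED.
This |C| is above the Plotkin bound, so no binary code with n = 10, d = 6 and 10 codewords exists.


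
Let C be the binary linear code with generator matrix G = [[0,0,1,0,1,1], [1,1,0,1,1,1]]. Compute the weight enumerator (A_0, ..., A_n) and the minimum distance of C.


Weight distribution: A_0 = 1, A_3 = 1, A_4 = 1, A_5 = 1. Minimum distance d = 3.

Enumerate all 2^2 = 4 messages m ∈ F_2^2.
For each, compute codeword c = mG in F_2^6, then tally its weight.
  m = 00 → c = 000000, weight = 0.
  m = 10 → c = 001011, weight = 3.
  m = 01 → c = 110111, weight = 5.
  m = 11 → c = 111100, weight = 4.
Tally weights:
  weight 0: 1 codewords.
  weight 3: 1 codewords.
  weight 4: 1 codewords.
  weight 5: 1 codewords.
Minimum distance d = smallest w > 0 with A_w > 0 = 3.
Sanity: Σ A_w = 4 = 2^2 = 4 ✓.


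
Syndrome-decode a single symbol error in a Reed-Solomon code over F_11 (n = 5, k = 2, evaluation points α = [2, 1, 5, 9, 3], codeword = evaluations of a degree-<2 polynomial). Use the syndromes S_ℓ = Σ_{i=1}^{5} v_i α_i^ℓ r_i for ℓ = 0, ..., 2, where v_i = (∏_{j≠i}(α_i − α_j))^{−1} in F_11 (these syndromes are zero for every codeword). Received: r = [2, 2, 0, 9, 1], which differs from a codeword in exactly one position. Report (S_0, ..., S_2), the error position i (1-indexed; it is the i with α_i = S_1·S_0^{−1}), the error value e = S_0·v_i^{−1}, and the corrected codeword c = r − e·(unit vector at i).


S = (6, 1, 2), error at position 1, error magnitude e = 6, c = [7, 2, 0, 9, 1].

Step 1: column multipliers v_i = (∏_{j≠i}(α_i − α_j))^{−1} mod 11.
  i = 1 (α = 2): (2−1)(2−5)(2−9)(2−3) = 1·(−3)·(−7)·(−1) = −21 ≡ 1, so v_1 = 1^{−1} = 1 (mod 11).
  i = 2 (α = 1): (1−2)(1−5)(1−9)(1−3) = (−1)·(−4)·(−8)·(−2) = 64 ≡ 9, so v_2 = 9^{−1} = 5 (mod 11).
  i = 3 (α = 5): (5−2)(5−1)(5−9)(5−3) = 3·4·(−4)·2 = −96 ≡ 3, so v_3 = 3^{−1} = 4 (mod 11).
  i = 4 (α = 9): (9−2)(9−1)(9−5)(9−3) = 7·8·4·6 = 1344 ≡ 2, so v_4 = 2^{−1} = 6 (mod 11).
  i = 5 (α = 3): (3−2)(3−1)(3−5)(3−9) = 1·2·(−2)·(−6) = 24 ≡ 2, so v_5 = 2^{−1} = 6 (mod 11).
  v = [1, 5, 4, 6, 6].
Step 2: syndromes of r = [2, 2, 0, 9, 1] (all sums mod 11).
  S_0 = Σ v_i r_i = 1·2 + 5·2 + 4·0 + 6·9 + 6·1 = 72 ≡ 6.
  S_1 = Σ v_i α_i r_i = 1·2·2 + 5·1·2 + 4·5·0 + 6·9·9 + 6·3·1 = 518 ≡ 1.
  α_i^2 mod 11 = [4, 1, 3, 4, 9].
  S_2 = Σ v_i α_i^2 r_i = 1·4·2 + 5·1·2 + 4·3·0 + 6·4·9 + 6·9·1 = 288 ≡ 2.
  S = (6, 1, 2) ≠ 0, so r is not a codeword (an error is present).
Step 3: locate the error. For a single error e at position i, S_ℓ = v_i·e·α_i^ℓ, so α_err = S_1/S_0.
  S_0^{−1} = 6^{−1} = 2 (mod 11), so α_err = 1·2 = 2 ≡ 2 = α_1. Error position i = 1.
  Consistency check: S_2/S_1 = 2·1 = 2 ≡ 2 = α_err ✓ (single-error assumption holds).
Step 4: error magnitude e = S_0/v_1 = S_0·∏_{j≠1}(α_1 − α_j) = 6·1 = 6 ≡ 6 (mod 11).
Step 5: correct position 1: c_1 = r_1 − e = 2 − 6 ≡ 7 (mod 11). Hence c = [7, 2, 0, 9, 1].
  Check: interpolating c through the α_i gives m(x) = 8 + 5·x (degree < 2) with m(α_i) = c_i for every i, so c is indeed a codeword.


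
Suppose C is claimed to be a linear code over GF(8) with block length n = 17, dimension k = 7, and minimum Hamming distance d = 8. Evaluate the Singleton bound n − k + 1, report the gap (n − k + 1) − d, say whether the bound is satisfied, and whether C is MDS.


Singleton RHS = n − k + 1 = 11, slack = 3, bound satisfied, not MDS.

Singleton bound: d ≤ n − k + 1.
Here n = 17, k = 7, so n − k + 1 = 11.
Given d = 8, check d ≤ 11: YES.
Slack = (n − k + 1) − d = 3.
The code is NOT MDS (slack = 3 > 0).
Description: the claimed parameters are [17, 7, 8]_8; such a code would be non-MDS.


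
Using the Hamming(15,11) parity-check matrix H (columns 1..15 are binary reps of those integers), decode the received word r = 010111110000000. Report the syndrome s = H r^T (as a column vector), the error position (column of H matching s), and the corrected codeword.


s = (1, 0, 1, 0)^T, error position = 10, corrected codeword c = 010111110100000

Compute s = H r^T mod 2 one row at a time:
  s_1 = 1 + 0 + 0 + 0 + 0 + 0 + 0 + 0 = 1 ≡ 1 (mod 2).
  s_2 = 1 + 1 + 1 + 1 + 0 + 0 + 0 + 0 = 4 ≡ 0 (mod 2).
  s_3 = 1 + 0 + 1 + 1 + 0 + 0 + 0 + 0 = 3 ≡ 1 (mod 2).
  s_4 = 0 + 0 + 1 + 1 + 0 + 0 + 0 + 0 = 2 ≡ 0 (mod 2).
s = (1, 0, 1, 0)^T — this equals column 10 of H (binary 1010), so error is at position 10.
Correct: flip bit 10 of r = 010111110000000 to get c = 010111110100000.


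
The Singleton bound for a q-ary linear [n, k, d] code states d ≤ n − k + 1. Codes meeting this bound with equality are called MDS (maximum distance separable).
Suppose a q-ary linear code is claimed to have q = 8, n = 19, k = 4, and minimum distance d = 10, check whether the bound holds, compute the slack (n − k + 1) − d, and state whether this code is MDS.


Singleton RHS = n − k + 1 = 16, slack = 6, bound satisfied, not MDS.

Singleton bound: d ≤ n − k + 1.
Here n = 19, k = 4, so n − k + 1 = 16.
Given d = 10, check d ≤ 16: YES.
Slack = (n − k + 1) − d = 6.
The code is NOT MDS (slack = 6 > 0).
Description: the claimed parameters are [19, 4, 10]_8; such a code would be non-MDS.


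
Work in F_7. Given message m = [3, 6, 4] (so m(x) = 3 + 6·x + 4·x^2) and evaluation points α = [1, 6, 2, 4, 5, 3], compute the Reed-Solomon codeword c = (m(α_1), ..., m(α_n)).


c = [6, 1, 3, 0, 0, 1]

Message polynomial: m(x) = 3 + 6·x + 4·x^2 (mod 7).
For each evaluation point α_i, compute m(α_i) mod 7:
  α_1 = 1: Horner steps 4 → 3 → 6, so m(1) = 6.
  α_2 = 6: Horner steps 4 → 2 → 1, so m(6) = 1.
  α_3 = 2: Horner steps 4 → 0 → 3, so m(2) = 3.
  α_4 = 4: Horner steps 4 → 1 → 0, so m(4) = 0.
  α_5 = 5: Horner steps 4 → 5 → 0, so m(5) = 0.
  α_6 = 3: Horner steps 4 → 4 → 1, so m(3) = 1.
Codeword c = [6, 1, 3, 0, 0, 1] ∈ F_7^6.


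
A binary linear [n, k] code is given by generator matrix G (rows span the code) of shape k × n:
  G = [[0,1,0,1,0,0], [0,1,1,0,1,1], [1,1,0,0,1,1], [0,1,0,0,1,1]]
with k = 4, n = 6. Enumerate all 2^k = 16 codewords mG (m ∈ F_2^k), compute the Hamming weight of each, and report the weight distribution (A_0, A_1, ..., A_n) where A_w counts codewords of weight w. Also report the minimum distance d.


Weight distribution: A_0 = 1, A_1 = 2, A_2 = 2, A_3 = 4, A_4 = 5, A_5 = 2. Minimum distance d = 1.

Enumerate all 2^4 = 16 messages m ∈ F_2^4.
For each, compute codeword c = mG in F_2^6, then tally its weight.
  m = 0000 → c = 000000, weight = 0.
  m = 1000 → c = 010100, weight = 2.
  m = 0100 → c = 011011, weight = 4.
  m = 1100 → c = 001111, weight = 4.
  m = 0010 → c = 110011, weight = 4.
  m = 1010 → c = 100111, weight = 4.
  m = 0110 → c = 101000, weight = 2.
  m = 1110 → c = 111100, weight = 4.
  m = 0001 → c = 010011, weight = 3.
  m = 1001 → c = 000111, weight = 3.
  m = 0101 → c = 001000, weight = 1.
  m = 1101 → c = 011100, weight = 3.
  m = 0011 → c = 100000, weight = 1.
  m = 1011 → c = 110100, weight = 3.
  m = 0111 → c = 111011, weight = 5.
  m = 1111 → c = 101111, weight = 5.
Tally weights:
  weight 0: 1 codewords.
  weight 1: 2 codewords.
  weight 2: 2 codewords.
  weight 3: 4 codewords.
  weight 4: 5 codewords.
  weight 5: 2 codewords.
Minimum distance d = smallest w > 0 with A_w > 0 = 1.
Sanity: Σ A_w = 16 = 2^4 = 16 ✓.


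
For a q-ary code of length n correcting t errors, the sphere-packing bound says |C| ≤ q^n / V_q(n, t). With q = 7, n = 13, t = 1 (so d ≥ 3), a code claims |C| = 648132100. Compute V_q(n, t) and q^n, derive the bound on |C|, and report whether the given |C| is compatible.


V_q(n, t) = 79, q^n = 96889010407, Hamming bound = 1226443169, |C| = 648132100 ≤ bound (satisfied).

Step 1: Compute V_q(n, t) = Σ_{j=0}^1 C(n, j) (q−1)^j.
  j = 0: C(13,0)·(6)^0 = 1·1 = 1.
  j = 1: C(13,1)·(6)^1 = 13·6 = 78.
  V_q(n, t) = 1 + 78 = 79.
Step 2: q^n = 7^13 = 96889010407.
Step 3: Hamming bound ⌊q^n / V_q(n,t)⌋ = ⌊96889010407/79⌋ = 1226443169.
Step 4: Compare |C| = 648132100 to 1226443169: satisfied.
The claimed |C| lies below the Hamming bound.


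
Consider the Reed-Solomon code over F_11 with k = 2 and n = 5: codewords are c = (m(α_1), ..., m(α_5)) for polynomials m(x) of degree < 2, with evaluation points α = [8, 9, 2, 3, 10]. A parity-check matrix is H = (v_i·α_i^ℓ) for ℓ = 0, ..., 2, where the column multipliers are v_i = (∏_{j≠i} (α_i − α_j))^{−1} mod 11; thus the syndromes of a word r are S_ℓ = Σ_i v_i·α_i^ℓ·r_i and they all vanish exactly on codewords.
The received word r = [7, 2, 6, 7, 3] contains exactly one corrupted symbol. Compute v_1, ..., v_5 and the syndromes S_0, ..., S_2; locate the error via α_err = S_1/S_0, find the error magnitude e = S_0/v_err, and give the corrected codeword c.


S = (10, 3, 2), error at position 1, error magnitude e = 6, c = [1, 2, 6, 7, 3].

Step 1: column multipliers v_i = (∏_{j≠i}(α_i − α_j))^{−1} mod 11.
  i = 1 (α = 8): (8−9)(8−2)(8−3)(8−10) = (−1)·6·5·(−2) = 60 ≡ 5, so v_1 = 5^{−1} = 9 (mod 11).
  i = 2 (α = 9): (9−8)(9−2)(9−3)(9−10) = 1·7·6·(−1) = −42 ≡ 2, so v_2 = 2^{−1} = 6 (mod 11).
  i = 3 (α = 2): (2−8)(2−9)(2−3)(2−10) = (−6)·(−7)·(−1)·(−8) = 336 ≡ 6, so v_3 = 6^{−1} = 2 (mod 11).
  i = 4 (α = 3): (3−8)(3−9)(3−2)(3−10) = (−5)·(−6)·1·(−7) = −210 ≡ 10, so v_4 = 10^{−1} = 10 (mod 11).
  i = 5 (α = 10): (10−8)(10−9)(10−2)(10−3) = 2·1·8·7 = 112 ≡ 2, so v_5 = 2^{−1} = 6 (mod 11).
  v = [9, 6, 2, 10, 6].
Step 2: syndromes of r = [7, 2, 6, 7, 3] (all sums mod 11).
  S_0 = Σ v_i r_i = 9·7 + 6·2 + 2·6 + 10·7 + 6·3 = 175 ≡ 10.
  S_1 = Σ v_i α_i r_i = 9·8·7 + 6·9·2 + 2·2·6 + 10·3·7 + 6·10·3 = 1026 ≡ 3.
  α_i^2 mod 11 = [9, 4, 4, 9, 1].
  S_2 = Σ v_i α_i^2 r_i = 9·9·7 + 6·4·2 + 2·4·6 + 10·9·7 + 6·1·3 = 1311 ≡ 2.
  S = (10, 3, 2) ≠ 0, so r is not a codeword (an error is present).
Step 3: locate the error. For a single error e at position i, S_ℓ = v_i·e·α_i^ℓ, so α_err = S_1/S_0.
  S_0^{−1} = 10^{−1} = 10 (mod 11), so α_err = 3·10 = 30 ≡ 8 = α_1. Error position i = 1.
  Consistency check: S_2/S_1 = 2·4 = 8 ≡ 8 = α_err ✓ (single-error assumption holds).
Step 4: error magnitude e = S_0/v_1 = S_0·∏_{j≠1}(α_1 − α_j) = 10·5 = 50 ≡ 6 (mod 11).
Step 5: correct position 1: c_1 = r_1 − e = 7 − 6 ≡ 1 (mod 11). Hence c = [1, 2, 6, 7, 3].
  Check: interpolating c through the α_i gives m(x) = 4 + 1·x (degree < 2) with m(α_i) = c_i for every i, so c is indeed a codeword.


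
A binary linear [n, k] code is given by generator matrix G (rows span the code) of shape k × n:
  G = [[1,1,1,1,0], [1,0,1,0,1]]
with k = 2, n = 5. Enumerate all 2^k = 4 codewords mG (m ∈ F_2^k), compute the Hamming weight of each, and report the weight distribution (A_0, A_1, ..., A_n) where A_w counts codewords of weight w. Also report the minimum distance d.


Weight distribution: A_0 = 1, A_3 = 2, A_4 = 1. Minimum distance d = 3.

Enumerate all 2^2 = 4 messages m ∈ F_2^2.
For each, compute codeword c = mG in F_2^5, then tally its weight.
  m = 00 → c = 00000, weight = 0.
  m = 10 → c = 11110, weight = 4.
  m = 01 → c = 10101, weight = 3.
  m = 11 → c = 01011, weight = 3.
Tally weights:
  weight 0: 1 codewords.
  weight 3: 2 codewords.
  weight 4: 1 codewords.
Minimum distance d = smallest w > 0 with A_w > 0 = 3.
Sanity: Σ A_w = 4 = 2^2 = 4 ✓.


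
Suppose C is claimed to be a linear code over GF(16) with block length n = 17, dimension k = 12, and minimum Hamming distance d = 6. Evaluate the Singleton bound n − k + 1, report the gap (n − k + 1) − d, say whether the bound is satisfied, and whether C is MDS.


Singleton RHS = n − k + 1 = 6, slack = 0, bound satisfied, MDS.

Singleton bound: d ≤ n − k + 1.
Here n = 17, k = 12, so n − k + 1 = 6.
Given d = 6, check d ≤ 6: YES.
Slack = (n − k + 1) − d = 0.
The code is MDS (slack = 0).
Description: the claimed parameters are [17, 12, 6]_16; such a code would be MDS (meets Singleton bound).


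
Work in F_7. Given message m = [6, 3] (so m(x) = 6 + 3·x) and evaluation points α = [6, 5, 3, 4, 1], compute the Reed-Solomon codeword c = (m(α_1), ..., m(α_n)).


c = [3, 0, 1, 4, 2]

Message polynomial: m(x) = 6 + 3·x (mod 7).
For each evaluation point α_i, compute m(α_i) mod 7:
  α_1 = 6: Horner steps 3 → 3, so m(6) = 3.
  α_2 = 5: Horner steps 3 → 0, so m(5) = 0.
  α_3 = 3: Horner steps 3 → 1, so m(3) = 1.
  α_4 = 4: Horner steps 3 → 4, so m(4) = 4.
  α_5 = 1: Horner steps 3 → 2, so m(1) = 2.
Codeword c = [3, 0, 1, 4, 2] ∈ F_7^5.


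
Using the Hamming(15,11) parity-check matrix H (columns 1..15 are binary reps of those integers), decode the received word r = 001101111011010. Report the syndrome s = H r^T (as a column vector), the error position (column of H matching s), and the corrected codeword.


s = (1, 1, 1, 0)^T, error position = 14, corrected codeword c = 001101111011000

Compute s = H r^T mod 2 one row at a time:
  s_1 = 1 + 1 + 0 + 1 + 1 + 0 + 1 + 0 = 5 ≡ 1 (mod 2).
  s_2 = 1 + 0 + 1 + 1 + 1 + 0 + 1 + 0 = 5 ≡ 1 (mod 2).
  s_3 = 0 + 1 + 1 + 1 + 0 + 1 + 1 + 0 = 5 ≡ 1 (mod 2).
  s_4 = 0 + 1 + 0 + 1 + 1 + 1 + 0 + 0 = 4 ≡ 0 (mod 2).
s = (1, 1, 1, 0)^T — this equals column 14 of H (binary 1110), so error is at position 14.
Correct: flip bit 14 of r = 001101111011010 to get c = 001101111011000.


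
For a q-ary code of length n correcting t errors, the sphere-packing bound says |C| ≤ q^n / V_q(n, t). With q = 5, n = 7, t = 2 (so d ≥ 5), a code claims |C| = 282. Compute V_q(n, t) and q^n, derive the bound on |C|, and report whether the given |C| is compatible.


V_q(n, t) = 365, q^n = 78125, Hamming bound = 214, |C| = 282 > bound (violated).

Step 1: Compute V_q(n, t) = Σ_{j=0}^2 C(n, j) (q−1)^j.
  j = 0: C(7,0)·(4)^0 = 1·1 = 1.
  j = 1: C(7,1)·(4)^1 = 7·4 = 28.
  j = 2: C(7,2)·(4)^2 = 21·16 = 336.
  V_q(n, t) = 1 + 28 + 336 = 365.
Step 2: q^n = 5^7 = 78125.
Step 3: Hamming bound ⌊q^n / V_q(n,t)⌋ = ⌊78125/365⌋ = 214.
Step 4: Compare |C| = 282 to 214: violated.
The claimed |C| lies above the Hamming bound, so no 5-ary code of length 7 with d ≥ 5 can have 282 codewords.


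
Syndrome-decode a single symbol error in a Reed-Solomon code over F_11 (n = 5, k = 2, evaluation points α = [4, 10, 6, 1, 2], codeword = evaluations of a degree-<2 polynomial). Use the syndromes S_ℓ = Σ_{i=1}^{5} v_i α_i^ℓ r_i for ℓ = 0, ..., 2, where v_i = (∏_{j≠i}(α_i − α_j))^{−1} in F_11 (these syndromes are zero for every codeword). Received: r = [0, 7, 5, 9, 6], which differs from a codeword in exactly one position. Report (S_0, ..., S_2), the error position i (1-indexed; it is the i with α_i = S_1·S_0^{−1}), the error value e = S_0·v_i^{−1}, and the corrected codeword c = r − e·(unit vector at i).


S = (3, 8, 3), error at position 2, error magnitude e = 3, c = [0, 4, 5, 9, 6].

Step 1: column multipliers v_i = (∏_{j≠i}(α_i − α_j))^{−1} mod 11.
  i = 1 (α = 4): (4−10)(4−6)(4−1)(4−2) = (−6)·(−2)·3·2 = 72 ≡ 6, so v_1 = 6^{−1} = 2 (mod 11).
  i = 2 (α = 10): (10−4)(10−6)(10−1)(10−2) = 6·4·9·8 = 1728 ≡ 1, so v_2 = 1^{−1} = 1 (mod 11).
  i = 3 (α = 6): (6−4)(6−10)(6−1)(6−2) = 2·(−4)·5·4 = −160 ≡ 5, so v_3 = 5^{−1} = 9 (mod 11).
  i = 4 (α = 1): (1−4)(1−10)(1−6)(1−2) = (−3)·(−9)·(−5)·(−1) = 135 ≡ 3, so v_4 = 3^{−1} = 4 (mod 11).
  i = 5 (α = 2): (2−4)(2−10)(2−6)(2−1) = (−2)·(−8)·(−4)·1 = −64 ≡ 2, so v_5 = 2^{−1} = 6 (mod 11).
  v = [2, 1, 9, 4, 6].
Step 2: syndromes of r = [0, 7, 5, 9, 6] (all sums mod 11).
  S_0 = Σ v_i r_i = 2·0 + 1·7 + 9·5 + 4·9 + 6·6 = 124 ≡ 3.
  S_1 = Σ v_i α_i r_i = 2·4·0 + 1·10·7 + 9·6·5 + 4·1·9 + 6·2·6 = 448 ≡ 8.
  α_i^2 mod 11 = [5, 1, 3, 1, 4].
  S_2 = Σ v_i α_i^2 r_i = 2·5·0 + 1·1·7 + 9·3·5 + 4·1·9 + 6·4·6 = 322 ≡ 3.
  S = (3, 8, 3) ≠ 0, so r is not a codeword (an error is present).
Step 3: locate the error. For a single error e at position i, S_ℓ = v_i·e·α_i^ℓ, so α_err = S_1/S_0.
  S_0^{−1} = 3^{−1} = 4 (mod 11), so α_err = 8·4 = 32 ≡ 10 = α_2. Error position i = 2.
  Consistency check: S_2/S_1 = 3·7 = 21 ≡ 10 = α_err ✓ (single-error assumption holds).
Step 4: error magnitude e = S_0/v_2 = S_0·∏_{j≠2}(α_2 − α_j) = 3·1 = 3 ≡ 3 (mod 11).
Step 5: correct position 2: c_2 = r_2 − e = 7 − 3 ≡ 4 (mod 11). Hence c = [0, 4, 5, 9, 6].
  Check: interpolating c through the α_i gives m(x) = 1 + 8·x (degree < 2) with m(α_i) = c_i for every i, so c is indeed a codeword.


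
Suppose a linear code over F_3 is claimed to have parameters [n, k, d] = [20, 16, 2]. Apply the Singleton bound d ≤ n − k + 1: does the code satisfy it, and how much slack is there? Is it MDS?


Singleton RHS = n − k + 1 = 5, slack = 3, bound satisfied, not MDS.

Singleton bound: d ≤ n − k + 1.
Here n = 20, k = 16, so n − k + 1 = 5.
Given d = 2, check d ≤ 5: YES.
Slack = (n − k + 1) − d = 3.
The code is NOT MDS (slack = 3 > 0).
Description: the claimed parameters are [20, 16, 2]_3; such a code would be non-MDS.


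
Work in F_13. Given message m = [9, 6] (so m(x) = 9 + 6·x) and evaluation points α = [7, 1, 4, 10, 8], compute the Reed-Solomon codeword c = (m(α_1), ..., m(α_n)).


c = [12, 2, 7, 4, 5]

Message polynomial: m(x) = 9 + 6·x (mod 13).
For each evaluation point α_i, compute m(α_i) mod 13:
  α_1 = 7: Horner steps 6 → 12, so m(7) = 12.
  α_2 = 1: Horner steps 6 → 2, so m(1) = 2.
  α_3 = 4: Horner steps 6 → 7, so m(4) = 7.
  α_4 = 10: Horner steps 6 → 4, so m(10) = 4.
  α_5 = 8: Horner steps 6 → 5, so m(8) = 5.
Codeword c = [12, 2, 7, 4, 5] ∈ F_13^5.


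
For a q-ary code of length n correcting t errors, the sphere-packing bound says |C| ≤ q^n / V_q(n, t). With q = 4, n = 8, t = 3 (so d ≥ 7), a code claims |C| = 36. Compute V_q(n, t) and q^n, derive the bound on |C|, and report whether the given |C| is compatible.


V_q(n, t) = 1789, q^n = 65536, Hamming bound = 36, |C| = 36 ≤ bound (satisfied).

Step 1: Compute V_q(n, t) = Σ_{j=0}^3 C(n, j) (q−1)^j.
  j = 0: C(8,0)·(3)^0 = 1·1 = 1.
  j = 1: C(8,1)·(3)^1 = 8·3 = 24.
  j = 2: C(8,2)·(3)^2 = 28·9 = 252.
  j = 3: C(8,3)·(3)^3 = 56·27 = 1512.
  V_q(n, t) = 1 + 24 + 252 + 1512 = 1789.
Step 2: q^n = 4^8 = 65536.
Step 3: Hamming bound ⌊q^n / V_q(n,t)⌋ = ⌊65536/1789⌋ = 36.
Step 4: Compare |C| = 36 to 36: satisfied.
The claimed |C| lies at the Hamming bound (tight).


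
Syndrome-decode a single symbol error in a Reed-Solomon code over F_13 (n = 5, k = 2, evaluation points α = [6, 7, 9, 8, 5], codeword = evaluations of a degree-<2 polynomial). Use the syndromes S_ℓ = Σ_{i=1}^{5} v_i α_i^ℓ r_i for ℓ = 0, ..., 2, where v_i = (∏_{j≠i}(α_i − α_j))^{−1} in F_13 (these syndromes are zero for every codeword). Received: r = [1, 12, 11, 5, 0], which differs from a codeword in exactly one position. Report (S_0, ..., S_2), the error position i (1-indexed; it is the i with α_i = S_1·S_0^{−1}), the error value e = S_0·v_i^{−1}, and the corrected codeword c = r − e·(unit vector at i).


S = (3, 5, 4), error at position 1, error magnitude e = 8, c = [6, 12, 11, 5, 0].

Step 1: column multipliers v_i = (∏_{j≠i}(α_i − α_j))^{−1} mod 13.
  i = 1 (α = 6): (6−7)(6−9)(6−8)(6−5) = (−1)·(−3)·(−2)·1 = −6 ≡ 7, so v_1 = 7^{−1} = 2 (mod 13).
  i = 2 (α = 7): (7−6)(7−9)(7−8)(7−5) = 1·(−2)·(−1)·2 = 4 ≡ 4, so v_2 = 4^{−1} = 10 (mod 13).
  i = 3 (α = 9): (9−6)(9−7)(9−8)(9−5) = 3·2·1·4 = 24 ≡ 11, so v_3 = 11^{−1} = 6 (mod 13).
  i = 4 (α = 8): (8−6)(8−7)(8−9)(8−5) = 2·1·(−1)·3 = −6 ≡ 7, so v_4 = 7^{−1} = 2 (mod 13).
  i = 5 (α = 5): (5−6)(5−7)(5−9)(5−8) = (−1)·(−2)·(−4)·(−3) = 24 ≡ 11, so v_5 = 11^{−1} = 6 (mod 13).
  v = [2, 10, 6, 2, 6].
Step 2: syndromes of r = [1, 12, 11, 5, 0] (all sums mod 13).
  S_0 = Σ v_i r_i = 2·1 + 10·12 + 6·11 + 2·5 + 6·0 = 198 ≡ 3.
  S_1 = Σ v_i α_i r_i = 2·6·1 + 10·7·12 + 6·9·11 + 2·8·5 + 6·5·0 = 1526 ≡ 5.
  α_i^2 mod 13 = [10, 10, 3, 12, 12].
  S_2 = Σ v_i α_i^2 r_i = 2·10·1 + 10·10·12 + 6·3·11 + 2·12·5 + 6·12·0 = 1538 ≡ 4.
  S = (3, 5, 4) ≠ 0, so r is not a codeword (an error is present).
Step 3: locate the error. For a single error e at position i, S_ℓ = v_i·e·α_i^ℓ, so α_err = S_1/S_0.
  S_0^{−1} = 3^{−1} = 9 (mod 13), so α_err = 5·9 = 45 ≡ 6 = α_1. Error position i = 1.
  Consistency check: S_2/S_1 = 4·8 = 32 ≡ 6 = α_err ✓ (single-error assumption holds).
Step 4: error magnitude e = S_0/v_1 = S_0·∏_{j≠1}(α_1 − α_j) = 3·7 = 21 ≡ 8 (mod 13).
Step 5: correct position 1: c_1 = r_1 − e = 1 − 8 ≡ 6 (mod 13). Hence c = [6, 12, 11, 5, 0].
  Check: interpolating c through the α_i gives m(x) = 9 + 6·x (degree < 2) with m(α_i) = c_i for every i, so c is indeed a codeword.


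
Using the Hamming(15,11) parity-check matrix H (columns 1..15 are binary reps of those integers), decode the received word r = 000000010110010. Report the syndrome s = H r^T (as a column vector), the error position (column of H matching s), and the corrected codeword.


s = (0, 1, 1, 1)^T, error position = 7, corrected codeword c = 000000110110010

Compute s = H r^T mod 2 one row at a time:
  s_1 = 1 + 0 + 1 + 1 + 0 + 0 + 1 + 0 = 4 ≡ 0 (mod 2).
  s_2 = 0 + 0 + 0 + 0 + 0 + 0 + 1 + 0 = 1 ≡ 1 (mod 2).
  s_3 = 0 + 0 + 0 + 0 + 1 + 1 + 1 + 0 = 3 ≡ 1 (mod 2).
  s_4 = 0 + 0 + 0 + 0 + 0 + 1 + 0 + 0 = 1 ≡ 1 (mod 2).
s = (0, 1, 1, 1)^T — this equals column 7 of H (binary 0111), so error is at position 7.
Correct: flip bit 7 of r = 000000010110010 to get c = 000000110110010.


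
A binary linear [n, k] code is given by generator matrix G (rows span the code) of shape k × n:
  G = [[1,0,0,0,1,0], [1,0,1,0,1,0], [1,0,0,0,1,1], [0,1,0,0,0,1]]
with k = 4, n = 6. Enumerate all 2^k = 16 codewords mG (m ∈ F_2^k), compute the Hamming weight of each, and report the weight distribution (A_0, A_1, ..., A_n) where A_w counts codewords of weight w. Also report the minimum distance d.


Weight distribution: A_0 = 1, A_1 = 3, A_2 = 4, A_3 = 4, A_4 = 3, A_5 = 1. Minimum distance d = 1.

Enumerate all 2^4 = 16 messages m ∈ F_2^4.
For each, compute codeword c = mG in F_2^6, then tally its weight.
  m = 0000 → c = 000000, weight = 0.
  m = 1000 → c = 100010, weight = 2.
  m = 0100 → c = 101010, weight = 3.
  m = 1100 → c = 001000, weight = 1.
  m = 0010 → c = 100011, weight = 3.
  m = 1010 → c = 000001, weight = 1.
  m = 0110 → c = 001001, weight = 2.
  m = 1110 → c = 101011, weight = 4.
  m = 0001 → c = 010001, weight = 2.
  m = 1001 → c = 110011, weight = 4.
  m = 0101 → c = 111011, weight = 5.
  m = 1101 → c = 011001, weight = 3.
  m = 0011 → c = 110010, weight = 3.
  m = 1011 → c = 010000, weight = 1.
  m = 0111 → c = 011000, weight = 2.
  m = 1111 → c = 111010, weight = 4.
Tally weights:
  weight 0: 1 codewords.
  weight 1: 3 codewords.
  weight 2: 4 codewords.
  weight 3: 4 codewords.
  weight 4: 3 codewords.
  weight 5: 1 codewords.
Minimum distance d = smallest w > 0 with A_w > 0 = 1.
Sanity: Σ A_w = 16 = 2^4 = 16 ✓.


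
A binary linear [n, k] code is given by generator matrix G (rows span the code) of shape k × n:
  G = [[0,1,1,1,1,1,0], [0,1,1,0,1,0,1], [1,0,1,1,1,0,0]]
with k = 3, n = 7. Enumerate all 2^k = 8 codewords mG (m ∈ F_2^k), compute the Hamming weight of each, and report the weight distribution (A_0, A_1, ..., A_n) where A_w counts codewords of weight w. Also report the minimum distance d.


Weight distribution: A_0 = 1, A_3 = 2, A_4 = 3, A_5 = 2. Minimum distance d = 3.

Enumerate all 2^3 = 8 messages m ∈ F_2^3.
For each, compute codeword c = mG in F_2^7, then tally its weight.
  m = 000 → c = 0000000, weight = 0.
  m = 100 → c = 0111110, weight = 5.
  m = 010 → c = 0110101, weight = 4.
  m = 110 → c = 0001011, weight = 3.
  m = 001 → c = 1011100, weight = 4.
  m = 101 → c = 1100010, weight = 3.
  m = 011 → c = 1101001, weight = 4.
  m = 111 → c = 1010111, weight = 5.
Tally weights:
  weight 0: 1 codewords.
  weight 3: 2 codewords.
  weight 4: 3 codewords.
  weight 5: 2 codewords.
Minimum distance d = smallest w > 0 with A_w > 0 = 3.
Sanity: Σ A_w = 8 = 2^3 = 8 ✓.


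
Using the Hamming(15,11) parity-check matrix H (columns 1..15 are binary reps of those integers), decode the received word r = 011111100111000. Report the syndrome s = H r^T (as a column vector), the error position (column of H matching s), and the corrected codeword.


s = (1, 1, 0, 0)^T, error position = 12, corrected codeword c = 011111100110000

Compute s = H r^T mod 2 one row at a time:
  s_1 = 0 + 0 + 1 + 1 + 1 + 0 + 0 + 0 = 3 ≡ 1 (mod 2).
  s_2 = 1 + 1 + 1 + 1 + 1 + 0 + 0 + 0 = 5 ≡ 1 (mod 2).
  s_3 = 1 + 1 + 1 + 1 + 1 + 1 + 0 + 0 = 6 ≡ 0 (mod 2).
  s_4 = 0 + 1 + 1 + 1 + 0 + 1 + 0 + 0 = 4 ≡ 0 (mod 2).
s = (1, 1, 0, 0)^T — this equals column 12 of H (binary 1100), so error is at position 12.
Correct: flip bit 12 of r = 011111100111000 to get c = 011111100110000.


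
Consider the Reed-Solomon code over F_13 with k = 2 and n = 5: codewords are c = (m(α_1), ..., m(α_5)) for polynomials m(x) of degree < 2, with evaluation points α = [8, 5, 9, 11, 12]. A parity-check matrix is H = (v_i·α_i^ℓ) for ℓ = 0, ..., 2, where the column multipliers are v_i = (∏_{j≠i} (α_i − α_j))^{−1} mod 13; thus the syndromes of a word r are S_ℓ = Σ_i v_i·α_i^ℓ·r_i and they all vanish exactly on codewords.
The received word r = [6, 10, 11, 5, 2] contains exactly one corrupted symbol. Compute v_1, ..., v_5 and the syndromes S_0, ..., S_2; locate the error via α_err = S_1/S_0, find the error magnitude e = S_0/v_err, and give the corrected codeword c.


S = (6, 9, 7), error at position 1, error magnitude e = 5, c = [1, 10, 11, 5, 2].

Step 1: column multipliers v_i = (∏_{j≠i}(α_i − α_j))^{−1} mod 13.
  i = 1 (α = 8): (8−5)(8−9)(8−11)(8−12) = 3·(−1)·(−3)·(−4) = −36 ≡ 3, so v_1 = 3^{−1} = 9 (mod 13).
  i = 2 (α = 5): (5−8)(5−9)(5−11)(5−12) = (−3)·(−4)·(−6)·(−7) = 504 ≡ 10, so v_2 = 10^{−1} = 4 (mod 13).
  i = 3 (α = 9): (9−8)(9−5)(9−11)(9−12) = 1·4·(−2)·(−3) = 24 ≡ 11, so v_3 = 11^{−1} = 6 (mod 13).
  i = 4 (α = 11): (11−8)(11−5)(11−9)(11−12) = 3·6·2·(−1) = −36 ≡ 3, so v_4 = 3^{−1} = 9 (mod 13).
  i = 5 (α = 12): (12−8)(12−5)(12−9)(12−11) = 4·7·3·1 = 84 ≡ 6, so v_5 = 6^{−1} = 11 (mod 13).
  v = [9, 4, 6, 9, 11].
Step 2: syndromes of r = [6, 10, 11, 5, 2] (all sums mod 13).
  S_0 = Σ v_i r_i = 9·6 + 4·10 + 6·11 + 9·5 + 11·2 = 227 ≡ 6.
  S_1 = Σ v_i α_i r_i = 9·8·6 + 4·5·10 + 6·9·11 + 9·11·5 + 11·12·2 = 1985 ≡ 9.
  α_i^2 mod 13 = [12, 12, 3, 4, 1].
  S_2 = Σ v_i α_i^2 r_i = 9·12·6 + 4·12·10 + 6·3·11 + 9·4·5 + 11·1·2 = 1528 ≡ 7.
  S = (6, 9, 7) ≠ 0, so r is not a codeword (an error is present).
Step 3: locate the error. For a single error e at position i, S_ℓ = v_i·e·α_i^ℓ, so α_err = S_1/S_0.
  S_0^{−1} = 6^{−1} = 11 (mod 13), so α_err = 9·11 = 99 ≡ 8 = α_1. Error position i = 1.
  Consistency check: S_2/S_1 = 7·3 = 21 ≡ 8 = α_err ✓ (single-error assumption holds).
Step 4: error magnitude e = S_0/v_1 = S_0·∏_{j≠1}(α_1 − α_j) = 6·3 = 18 ≡ 5 (mod 13).
Step 5: correct position 1: c_1 = r_1 − e = 6 − 5 ≡ 1 (mod 13). Hence c = [1, 10, 11, 5, 2].
  Check: interpolating c through the α_i gives m(x) = 12 + 10·x (degree < 2) with m(α_i) = c_i for every i, so c is indeed a codeword.


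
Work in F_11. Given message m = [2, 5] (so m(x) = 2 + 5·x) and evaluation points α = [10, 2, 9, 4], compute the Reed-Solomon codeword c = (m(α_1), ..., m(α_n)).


c = [8, 1, 3, 0]

Message polynomial: m(x) = 2 + 5·x (mod 11).
For each evaluation point α_i, compute m(α_i) mod 11:
  α_1 = 10: Horner steps 5 → 8, so m(10) = 8.
  α_2 = 2: Horner steps 5 → 1, so m(2) = 1.
  α_3 = 9: Horner steps 5 → 3, so m(9) = 3.
  α_4 = 4: Horner steps 5 → 0, so m(4) = 0.
Codeword c = [8, 1, 3, 0] ∈ F_11^4.


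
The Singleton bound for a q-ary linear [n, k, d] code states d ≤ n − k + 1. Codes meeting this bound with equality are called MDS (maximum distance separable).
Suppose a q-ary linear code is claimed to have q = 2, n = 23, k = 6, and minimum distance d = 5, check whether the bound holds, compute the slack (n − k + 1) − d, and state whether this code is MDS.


Singleton RHS = n − k + 1 = 18, slack = 13, bound satisfied, not MDS.

Singleton bound: d ≤ n − k + 1.
Here n = 23, k = 6, so n − k + 1 = 18.
Given d = 5, check d ≤ 18: YES.
Slack = (n − k + 1) − d = 13.
The code is NOT MDS (slack = 13 > 0).
Description: the claimed parameters are [23, 6, 5]_2; such a code would be non-MDS.


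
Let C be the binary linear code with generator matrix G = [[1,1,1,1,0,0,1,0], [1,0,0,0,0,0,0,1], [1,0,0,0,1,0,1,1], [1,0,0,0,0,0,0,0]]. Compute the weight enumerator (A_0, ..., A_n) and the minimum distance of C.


Weight distribution: A_0 = 1, A_1 = 2, A_2 = 2, A_3 = 2, A_4 = 3, A_5 = 4, A_6 = 2. Minimum distance d = 1.

Enumerate all 2^4 = 16 messages m ∈ F_2^4.
For each, compute codeword c = mG in F_2^8, then tally its weight.
  m = 0000 → c = 00000000, weight = 0.
  m = 1000 → c = 11110010, weight = 5.
  m = 0100 → c = 10000001, weight = 2.
  m = 1100 → c = 01110011, weight = 5.
  m = 0010 → c = 10001011, weight = 4.
  m = 1010 → c = 01111001, weight = 5.
  m = 0110 → c = 00001010, weight = 2.
  m = 1110 → c = 11111000, weight = 5.
  m = 0001 → c = 10000000, weight = 1.
  m = 1001 → c = 01110010, weight = 4.
  m = 0101 → c = 00000001, weight = 1.
  m = 1101 → c = 11110011, weight = 6.
  m = 0011 → c = 00001011, weight = 3.
  m = 1011 → c = 11111001, weight = 6.
  m = 0111 → c = 10001010, weight = 3.
  m = 1111 → c = 01111000, weight = 4.
Tally weights:
  weight 0: 1 codewords.
  weight 1: 2 codewords.
  weight 2: 2 codewords.
  weight 3: 2 codewords.
  weight 4: 3 codewords.
  weight 5: 4 codewords.
  weight 6: 2 codewords.
Minimum distance d = smallest w > 0 with A_w > 0 = 1.
Sanity: Σ A_w = 16 = 2^4 = 16 ✓.


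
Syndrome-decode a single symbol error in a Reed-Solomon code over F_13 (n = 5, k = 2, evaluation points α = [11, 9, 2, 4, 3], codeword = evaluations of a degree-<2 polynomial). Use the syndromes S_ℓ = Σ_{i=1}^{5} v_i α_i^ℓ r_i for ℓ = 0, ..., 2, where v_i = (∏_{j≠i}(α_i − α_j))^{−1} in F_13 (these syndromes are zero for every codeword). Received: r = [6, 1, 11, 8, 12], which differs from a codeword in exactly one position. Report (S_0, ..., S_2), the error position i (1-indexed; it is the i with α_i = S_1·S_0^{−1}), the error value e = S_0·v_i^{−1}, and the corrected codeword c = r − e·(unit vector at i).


S = (11, 9, 5), error at position 3, error magnitude e = 8, c = [6, 1, 3, 8, 12].

Step 1: column multipliers v_i = (∏_{j≠i}(α_i − α_j))^{−1} mod 13.
  i = 1 (α = 11): (11−9)(11−2)(11−4)(11−3) = 2·9·7·8 = 1008 ≡ 7, so v_1 = 7^{−1} = 2 (mod 13).
  i = 2 (α = 9): (9−11)(9−2)(9−4)(9−3) = (−2)·7·5·6 = −420 ≡ 9, so v_2 = 9^{−1} = 3 (mod 13).
  i = 3 (α = 2): (2−11)(2−9)(2−4)(2−3) = (−9)·(−7)·(−2)·(−1) = 126 ≡ 9, so v_3 = 9^{−1} = 3 (mod 13).
  i = 4 (α = 4): (4−11)(4−9)(4−2)(4−3) = (−7)·(−5)·2·1 = 70 ≡ 5, so v_4 = 5^{−1} = 8 (mod 13).
  i = 5 (α = 3): (3−11)(3−9)(3−2)(3−4) = (−8)·(−6)·1·(−1) = −48 ≡ 4, so v_5 = 4^{−1} = 10 (mod 13).
  v = [2, 3, 3, 8, 10].
Step 2: syndromes of r = [6, 1, 11, 8, 12] (all sums mod 13).
  S_0 = Σ v_i r_i = 2·6 + 3·1 + 3·11 + 8·8 + 10·12 = 232 ≡ 11.
  S_1 = Σ v_i α_i r_i = 2·11·6 + 3·9·1 + 3·2·11 + 8·4·8 + 10·3·12 = 841 ≡ 9.
  α_i^2 mod 13 = [4, 3, 4, 3, 9].
  S_2 = Σ v_i α_i^2 r_i = 2·4·6 + 3·3·1 + 3·4·11 + 8·3·8 + 10·9·12 = 1461 ≡ 5.
  S = (11, 9, 5) ≠ 0, so r is not a codeword (an error is present).
Step 3: locate the error. For a single error e at position i, S_ℓ = v_i·e·α_i^ℓ, so α_err = S_1/S_0.
  S_0^{−1} = 11^{−1} = 6 (mod 13), so α_err = 9·6 = 54 ≡ 2 = α_3. Error position i = 3.
  Consistency check: S_2/S_1 = 5·3 = 15 ≡ 2 = α_err ✓ (single-error assumption holds).
Step 4: error magnitude e = S_0/v_3 = S_0·∏_{j≠3}(α_3 − α_j) = 11·9 = 99 ≡ 8 (mod 13).
Step 5: correct position 3: c_3 = r_3 − e = 11 − 8 ≡ 3 (mod 13). Hence c = [6, 1, 3, 8, 12].
  Check: interpolating c through the α_i gives m(x) = 11 + 9·x (degree < 2) with m(α_i) = c_i for every i, so c is indeed a codeword.


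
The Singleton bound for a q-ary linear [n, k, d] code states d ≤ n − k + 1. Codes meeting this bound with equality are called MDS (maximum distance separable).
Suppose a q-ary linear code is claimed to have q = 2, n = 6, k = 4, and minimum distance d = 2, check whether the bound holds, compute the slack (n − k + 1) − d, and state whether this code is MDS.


Singleton RHS = n − k + 1 = 3, slack = 1, bound satisfied, not MDS.

Singleton bound: d ≤ n − k + 1.
Here n = 6, k = 4, so n − k + 1 = 3.
Given d = 2, check d ≤ 3: YES.
Slack = (n − k + 1) − d = 1.
The code is NOT MDS (slack = 1 > 0).
Description: the claimed parameters are [6, 4, 2]_2; such a code would be non-MDS.


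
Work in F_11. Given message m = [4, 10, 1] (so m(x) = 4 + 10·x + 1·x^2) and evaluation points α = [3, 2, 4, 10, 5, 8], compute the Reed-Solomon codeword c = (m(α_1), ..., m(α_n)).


c = [10, 6, 5, 6, 2, 5]

Message polynomial: m(x) = 4 + 10·x + 1·x^2 (mod 11).
For each evaluation point α_i, compute m(α_i) mod 11:
  α_1 = 3: Horner steps 1 → 2 → 10, so m(3) = 10.
  α_2 = 2: Horner steps 1 → 1 → 6, so m(2) = 6.
  α_3 = 4: Horner steps 1 → 3 → 5, so m(4) = 5.
  α_4 = 10: Horner steps 1 → 9 → 6, so m(10) = 6.
  α_5 = 5: Horner steps 1 → 4 → 2, so m(5) = 2.
  α_6 = 8: Horner steps 1 → 7 → 5, so m(8) = 5.
Codeword c = [10, 6, 5, 6, 2, 5] ∈ F_11^6.


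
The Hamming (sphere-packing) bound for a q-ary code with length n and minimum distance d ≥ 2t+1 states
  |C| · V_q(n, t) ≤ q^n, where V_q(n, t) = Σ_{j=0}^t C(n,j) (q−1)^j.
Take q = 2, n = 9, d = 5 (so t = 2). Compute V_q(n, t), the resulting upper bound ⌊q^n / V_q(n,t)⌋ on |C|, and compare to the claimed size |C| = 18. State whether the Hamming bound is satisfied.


V_q(n, t) = 46, q^n = 512, Hamming bound = 11, |C| = 18 > bound (violated).

Step 1: Compute V_q(n, t) = Σ_{j=0}^2 C(n, j) (q−1)^j.
  j = 0: C(9,0)·(1)^0 = 1·1 = 1.
  j = 1: C(9,1)·(1)^1 = 9·1 = 9.
  j = 2: C(9,2)·(1)^2 = 36·1 = 36.
  V_q(n, t) = 1 + 9 + 36 = 46.
Step 2: q^n = 2^9 = 512.
Step 3: Hamming bound ⌊q^n / V_q(n,t)⌋ = ⌊512/46⌋ = 11.
Step 4: Compare |C| = 18 to 11: violated.
The claimed |C| lies above the Hamming bound, so no 2-ary code of length 9 with d ≥ 5 can have 18 codewords.


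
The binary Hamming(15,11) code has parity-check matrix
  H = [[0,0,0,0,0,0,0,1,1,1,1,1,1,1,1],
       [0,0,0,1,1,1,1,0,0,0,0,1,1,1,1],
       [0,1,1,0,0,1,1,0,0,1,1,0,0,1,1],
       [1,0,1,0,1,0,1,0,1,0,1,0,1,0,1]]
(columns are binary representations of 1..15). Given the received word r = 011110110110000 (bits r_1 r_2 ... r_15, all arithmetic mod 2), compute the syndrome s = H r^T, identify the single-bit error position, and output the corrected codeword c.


s = (1, 1, 1, 0)^T, error position = 14, corrected codeword c = 011110110110010

Compute s = H r^T mod 2 one row at a time:
  s_1 = 1 + 0 + 1 + 1 + 0 + 0 + 0 + 0 = 3 ≡ 1 (mod 2).
  s_2 = 1 + 1 + 0 + 1 + 0 + 0 + 0 + 0 = 3 ≡ 1 (mod 2).
  s_3 = 1 + 1 + 0 + 1 + 1 + 1 + 0 + 0 = 5 ≡ 1 (mod 2).
  s_4 = 0 + 1 + 1 + 1 + 0 + 1 + 0 + 0 = 4 ≡ 0 (mod 2).
s = (1, 1, 1, 0)^T — this equals column 14 of H (binary 1110), so error is at position 14.
Correct: flip bit 14 of r = 011110110110000 to get c = 011110110110010.


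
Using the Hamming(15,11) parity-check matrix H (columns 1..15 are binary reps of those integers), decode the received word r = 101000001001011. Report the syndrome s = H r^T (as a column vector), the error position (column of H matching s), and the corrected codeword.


s = (0, 1, 1, 0)^T, error position = 6, corrected codeword c = 101001001001011

Compute s = H r^T mod 2 one row at a time:
  s_1 = 0 + 1 + 0 + 0 + 1 + 0 + 1 + 1 = 4 ≡ 0 (mod 2).
  s_2 = 0 + 0 + 0 + 0 + 1 + 0 + 1 + 1 = 3 ≡ 1 (mod 2).
  s_3 = 0 + 1 + 0 + 0 + 0 + 0 + 1 + 1 = 3 ≡ 1 (mod 2).
  s_4 = 1 + 1 + 0 + 0 + 1 + 0 + 0 + 1 = 4 ≡ 0 (mod 2).
s = (0, 1, 1, 0)^T — this equals column 6 of H (binary 0110), so error is at position 6.
Correct: flip bit 6 of r = 101000001001011 to get c = 101001001001011.


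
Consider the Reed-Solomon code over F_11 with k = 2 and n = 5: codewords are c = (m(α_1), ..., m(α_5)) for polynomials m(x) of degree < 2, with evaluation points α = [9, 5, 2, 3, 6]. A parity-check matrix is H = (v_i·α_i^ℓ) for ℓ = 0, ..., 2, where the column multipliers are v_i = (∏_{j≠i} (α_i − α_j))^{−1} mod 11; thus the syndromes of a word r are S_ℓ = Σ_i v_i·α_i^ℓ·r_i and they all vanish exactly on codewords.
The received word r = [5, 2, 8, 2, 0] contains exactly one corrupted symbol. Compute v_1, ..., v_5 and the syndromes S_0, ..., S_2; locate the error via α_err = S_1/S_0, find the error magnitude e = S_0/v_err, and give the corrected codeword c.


S = (5, 4, 1), error at position 4, error magnitude e = 7, c = [5, 2, 8, 6, 0].

Step 1: column multipliers v_i = (∏_{j≠i}(α_i − α_j))^{−1} mod 11.
  i = 1 (α = 9): (9−5)(9−2)(9−3)(9−6) = 4·7·6·3 = 504 ≡ 9, so v_1 = 9^{−1} = 5 (mod 11).
  i = 2 (α = 5): (5−9)(5−2)(5−3)(5−6) = (−4)·3·2·(−1) = 24 ≡ 2, so v_2 = 2^{−1} = 6 (mod 11).
  i = 3 (α = 2): (2−9)(2−5)(2−3)(2−6) = (−7)·(−3)·(−1)·(−4) = 84 ≡ 7, so v_3 = 7^{−1} = 8 (mod 11).
  i = 4 (α = 3): (3−9)(3−5)(3−2)(3−6) = (−6)·(−2)·1·(−3) = −36 ≡ 8, so v_4 = 8^{−1} = 7 (mod 11).
  i = 5 (α = 6): (6−9)(6−5)(6−2)(6−3) = (−3)·1·4·3 = −36 ≡ 8, so v_5 = 8^{−1} = 7 (mod 11).
  v = [5, 6, 8, 7, 7].
Step 2: syndromes of r = [5, 2, 8, 2, 0] (all sums mod 11).
  S_0 = Σ v_i r_i = 5·5 + 6·2 + 8·8 + 7·2 + 7·0 = 115 ≡ 5.
  S_1 = Σ v_i α_i r_i = 5·9·5 + 6·5·2 + 8·2·8 + 7·3·2 + 7·6·0 = 455 ≡ 4.
  α_i^2 mod 11 = [4, 3, 4, 9, 3].
  S_2 = Σ v_i α_i^2 r_i = 5·4·5 + 6·3·2 + 8·4·8 + 7·9·2 + 7·3·0 = 518 ≡ 1.
  S = (5, 4, 1) ≠ 0, so r is not a codeword (an error is present).
Step 3: locate the error. For a single error e at position i, S_ℓ = v_i·e·α_i^ℓ, so α_err = S_1/S_0.
  S_0^{−1} = 5^{−1} = 9 (mod 11), so α_err = 4·9 = 36 ≡ 3 = α_4. Error position i = 4.
  Consistency check: S_2/S_1 = 1·3 = 3 ≡ 3 = α_err ✓ (single-error assumption holds).
Step 4: error magnitude e = S_0/v_4 = S_0·∏_{j≠4}(α_4 − α_j) = 5·8 = 40 ≡ 7 (mod 11).
Step 5: correct position 4: c_4 = r_4 − e = 2 − 7 ≡ 6 (mod 11). Hence c = [5, 2, 8, 6, 0].
  Check: interpolating c through the α_i gives m(x) = 1 + 9·x (degree < 2) with m(α_i) = c_i for every i, so c is indeed a codeword.
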